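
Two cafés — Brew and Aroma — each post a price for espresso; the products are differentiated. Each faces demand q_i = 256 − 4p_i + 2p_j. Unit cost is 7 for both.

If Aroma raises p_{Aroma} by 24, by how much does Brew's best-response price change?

6

Brew's profit: π = (p_{Brew} − 7)(256 − 4p_{Brew} + 2p_{Aroma}).
∂π/∂p_{Brew} = 284 − 8p_{Brew} + 2p_{Aroma} = 0 ⇒ p_{Brew} = 35.5 + 0.25p_{Aroma}.
The reaction-function slope is 0.25, so a 24-unit rise in p_{Aroma} moves p_{Brew} by 0.25 × 24 = 6. Brew's best response rises — the actions are strategic complements.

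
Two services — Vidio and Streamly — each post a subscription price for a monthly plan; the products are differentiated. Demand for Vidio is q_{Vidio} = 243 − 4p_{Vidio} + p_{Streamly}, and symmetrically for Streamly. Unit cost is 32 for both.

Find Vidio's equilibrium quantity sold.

84

Vidio's profit: π = (p_{Vidio} − 32)(243 − 4p_{Vidio} + p_{Streamly}).
∂π/∂p_{Vidio} = 371 − 8p_{Vidio} + p_{Streamly} = 0 ⇒ p_{Vidio} = 46.375 + 0.125p_{Streamly}.
Setting p_{Vidio} = p_{Streamly} in the reaction function: p_{Vidio} = 46.375 + 0.125p_{Vidio}, so p_{Vidio} = 46.375 / 0.875 = 53.
q_{Vidio} = 243 − 4·53 + 53 = 84.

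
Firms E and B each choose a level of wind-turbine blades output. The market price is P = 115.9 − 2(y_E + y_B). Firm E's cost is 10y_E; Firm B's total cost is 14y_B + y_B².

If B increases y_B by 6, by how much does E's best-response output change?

Firm E's profit: π = y_E(115.9 − 2(y_E + y_B)) − 10y_E.
∂π/∂y_E = 105.9 − 4y_E − 2y_B = 0, so y_E = 26.475 − 0.5y_B.
The reaction-function slope is −0.5, so a 6-unit rise in y_B moves y_E by −0.5 × 6 = −3. E's best response falls — the actions are strategic substitutes.

-3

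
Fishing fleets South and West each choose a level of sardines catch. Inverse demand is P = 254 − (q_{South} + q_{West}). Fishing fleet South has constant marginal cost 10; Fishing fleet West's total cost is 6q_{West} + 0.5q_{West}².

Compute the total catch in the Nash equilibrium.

147.2

Fishing fleet South's profit: π = q_{South}(254 − (q_{South} + q_{West})) − 10q_{South}.
∂π/∂q_{South} = 244 − 2q_{South} − q_{West} = 0, so q_{South} = 122 − 0.5q_{West}.
For West: ∂π/∂q_{West} = 248 − 3q_{West} − q_{South} = 0 ⇒ q_{West} = 248/3 − (1/3)q_{South}.
Plugging q_{West} into South's best response: q_{South} = 122 − 0.5(248/3 − (1/3)q_{South}) ⇒ (5/6)q_{South} = 242/3, so q_{South} = 96.8.
Then q_{West} = 248/3 − (1/3)·96.8 = 50.4.
Total catch: 96.8 + 50.4 = 147.2.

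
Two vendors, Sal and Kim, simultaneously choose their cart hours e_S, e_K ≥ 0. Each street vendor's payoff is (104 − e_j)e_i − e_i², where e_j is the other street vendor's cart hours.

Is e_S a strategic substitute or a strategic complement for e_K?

strategic substitutes

Sal's payoff is (104 − e_K)e_S − e_S².
∂π/∂e_S = 104 − e_K − 2e_S = 0, so e_S = 52 − 0.5e_K.
The best-response slope de_S/de_K = −0.5 < 0: the reaction function is downward-sloping, so the choices are strategic substitutes.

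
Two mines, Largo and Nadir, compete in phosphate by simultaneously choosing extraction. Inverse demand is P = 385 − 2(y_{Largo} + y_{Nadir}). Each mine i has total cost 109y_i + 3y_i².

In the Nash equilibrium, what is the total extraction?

Mine Largo's profit: π = y_{Largo}(385 − 2(y_{Largo} + y_{Nadir})) − 109y_{Largo} − 3y_{Largo}².
∂π/∂y_{Largo} = 276 − 10y_{Largo} − 2y_{Nadir} = 0, so y_{Largo} = 27.6 − 0.2y_{Nadir}.
By symmetry y_{Nadir} = y_{Largo}; substituting into the reaction function, 1.2y_{Largo} = 27.6 and y_{Largo} = 23.
Total extraction: 23 + 23 = 46.

46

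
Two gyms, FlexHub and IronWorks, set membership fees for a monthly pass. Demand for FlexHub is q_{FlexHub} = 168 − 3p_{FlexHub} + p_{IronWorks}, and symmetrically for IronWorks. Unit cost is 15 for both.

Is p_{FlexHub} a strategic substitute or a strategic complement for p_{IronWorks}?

FlexHub's profit: π = (p_{FlexHub} − 15)(168 − 3p_{FlexHub} + p_{IronWorks}).
∂π/∂p_{FlexHub} = 213 − 6p_{FlexHub} + p_{IronWorks} = 0 ⇒ p_{FlexHub} = 35.5 + (1/6)p_{IronWorks}.
The best-response slope dp_{FlexHub}/dp_{IronWorks} = 1/6 > 0: the reaction function is upward-sloping, so the choices are strategic complements.

strategic complements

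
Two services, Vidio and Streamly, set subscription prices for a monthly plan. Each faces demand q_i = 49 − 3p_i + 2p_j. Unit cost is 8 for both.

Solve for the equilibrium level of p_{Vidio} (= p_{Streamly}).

18.25

Vidio's profit: π = (p_{Vidio} − 8)(49 − 3p_{Vidio} + 2p_{Streamly}).
∂π/∂p_{Vidio} = 73 − 6p_{Vidio} + 2p_{Streamly} = 0 ⇒ p_{Vidio} = 73/6 + (1/3)p_{Streamly}.
By symmetry p_{Streamly} = p_{Vidio}; substituting into the reaction function, (2/3)p_{Vidio} = 73/6 and p_{Vidio} = 18.25.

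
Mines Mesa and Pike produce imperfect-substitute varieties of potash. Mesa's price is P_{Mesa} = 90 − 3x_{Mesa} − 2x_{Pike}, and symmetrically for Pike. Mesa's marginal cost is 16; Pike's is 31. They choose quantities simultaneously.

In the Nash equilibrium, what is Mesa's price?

Mine Mesa's profit: π = x_{Mesa}(90 − 3x_{Mesa} − 2x_{Pike}) − 16x_{Mesa}.
∂π/∂x_{Mesa} = 74 − 6x_{Mesa} − 2x_{Pike} = 0 ⇒ x_{Mesa} = 37/3 − (1/3)x_{Pike}.
Similarly x_{Pike} = 59/6 − (1/3)x_{Mesa}.
Solving the two reaction functions simultaneously: (1 − (−1/3)(−1/3))x_{Mesa} = 37/3 − (1/3)·(59/6), so (8/9)x_{Mesa} = 163/18 and x_{Mesa} = 10.1875.
Then x_{Pike} = 59/6 − (1/3)·10.1875 = 6.4375.
P_{Mesa} = 90 − 3·10.1875 − 2·6.4375 = 46.5625.

46.5625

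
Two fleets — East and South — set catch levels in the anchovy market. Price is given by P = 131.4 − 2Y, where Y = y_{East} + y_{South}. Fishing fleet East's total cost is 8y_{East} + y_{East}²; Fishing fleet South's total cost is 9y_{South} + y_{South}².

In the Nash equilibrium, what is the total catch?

30.725

Fishing fleet East's profit: π = y_{East}(131.4 − 2(y_{East} + y_{South})) − 8y_{East} − y_{East}².
∂π/∂y_{East} = 123.4 − 6y_{East} − 2y_{South} = 0, so y_{East} = 617/30 − (1/3)y_{South}.
By the same steps for South: y_{South} = 20.4 − (1/3)y_{East}.
Solving the two reaction functions simultaneously: (1 − (−1/3)(−1/3))y_{East} = 617/30 − (1/3)·20.4, so (8/9)y_{East} = 413/30 and y_{East} = 15.4875.
Then y_{South} = 20.4 − (1/3)·15.4875 = 15.2375.
Total catch: 15.4875 + 15.2375 = 30.725.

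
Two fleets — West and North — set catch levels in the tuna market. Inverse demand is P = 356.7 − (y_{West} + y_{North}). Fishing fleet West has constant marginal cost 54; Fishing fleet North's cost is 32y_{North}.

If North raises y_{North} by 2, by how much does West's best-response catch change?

-1

Fishing fleet West's profit: π = y_{West}(356.7 − (y_{West} + y_{North})) − 54y_{West}.
∂π/∂y_{West} = 302.7 − 2y_{West} − y_{North} = 0, so y_{West} = 151.35 − 0.5y_{North}.
The reaction-function slope is −0.5, so a 2-unit rise in y_{North} moves y_{West} by −0.5 × 2 = −1. West's best response falls — the actions are strategic substitutes.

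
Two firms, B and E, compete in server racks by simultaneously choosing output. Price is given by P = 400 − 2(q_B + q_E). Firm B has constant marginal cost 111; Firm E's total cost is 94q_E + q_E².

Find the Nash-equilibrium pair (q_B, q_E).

Firm B's profit: π = q_B(400 − 2(q_B + q_E)) − 111q_B.
∂π/∂q_B = 289 − 4q_B − 2q_E = 0, so q_B = 72.25 − 0.5q_E.
For E: ∂π/∂q_E = 306 − 6q_E − 2q_B = 0 ⇒ q_E = 51 − (1/3)q_B.
Plugging q_E into B's best response: q_B = 72.25 − 0.5(51 − (1/3)q_B) ⇒ (5/6)q_B = 46.75, so q_B = 56.1.
Then q_E = 51 − (1/3)·56.1 = 32.3.

56.1, 32.3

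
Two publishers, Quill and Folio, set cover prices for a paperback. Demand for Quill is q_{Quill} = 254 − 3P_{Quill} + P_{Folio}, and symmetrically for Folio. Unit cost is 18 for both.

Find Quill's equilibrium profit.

Quill's profit: π = (P_{Quill} − 18)(254 − 3P_{Quill} + P_{Folio}).
∂π/∂P_{Quill} = 308 − 6P_{Quill} + P_{Folio} = 0 ⇒ P_{Quill} = 154/3 + (1/6)P_{Folio}.
By symmetry P_{Folio} = P_{Quill}; substituting into the reaction function, (5/6)P_{Quill} = 154/3 and P_{Quill} = 61.6.
q_{Quill} = 254 − 3·61.6 + 61.6 = 130.8.
Profit = (61.6 − 18)·130.8 = 5702.88.

5702.88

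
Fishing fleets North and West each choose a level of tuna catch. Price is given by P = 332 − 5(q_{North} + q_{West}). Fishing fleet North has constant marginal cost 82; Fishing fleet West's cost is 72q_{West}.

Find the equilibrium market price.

Fishing fleet North's profit: π = q_{North}(332 − 5(q_{North} + q_{West})) − 82q_{North}.
∂π/∂q_{North} = 250 − 10q_{North} − 5q_{West} = 0, so q_{North} = 25 − 0.5q_{West}.
By the same steps for West: q_{West} = 26 − 0.5q_{North}.
Solving the two reaction functions simultaneously: (1 − (−0.5)(−0.5))q_{North} = 25 − 0.5·26, so 0.75q_{North} = 12 and q_{North} = 16.
Then q_{West} = 26 − 0.5·16 = 18.
Equilibrium price: P = 332 − 5·34 = 162.

162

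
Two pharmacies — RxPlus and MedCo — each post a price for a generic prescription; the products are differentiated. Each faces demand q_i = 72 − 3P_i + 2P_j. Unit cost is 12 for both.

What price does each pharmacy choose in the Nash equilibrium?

RxPlus's profit: π = (P_{RxPlus} − 12)(72 − 3P_{RxPlus} + 2P_{MedCo}).
∂π/∂P_{RxPlus} = 108 − 6P_{RxPlus} + 2P_{MedCo} = 0 ⇒ P_{RxPlus} = 18 + (1/3)P_{MedCo}.
The game is symmetric, so in equilibrium P_{MedCo} = P_{RxPlus}: the reaction function gives (2/3)P_{RxPlus} = 18, hence P_{RxPlus} = 27.

27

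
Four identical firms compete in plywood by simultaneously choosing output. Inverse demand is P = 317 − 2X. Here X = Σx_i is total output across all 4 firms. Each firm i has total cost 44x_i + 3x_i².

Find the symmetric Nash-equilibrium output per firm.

17.0625

A representative firm's profit is π_i = x_i(317 − 2X) − 44x_i − 3x_i², with X = x_i + Σ_{j≠i} x_j.
First-order condition: 273 − 10x_i − 2Σ_{j≠i} x_j = 0.
Imposing symmetry (x_j = x for all j) turns Σ_{j≠i} x_j into 3x, so 273 = 16x and x = 17.0625.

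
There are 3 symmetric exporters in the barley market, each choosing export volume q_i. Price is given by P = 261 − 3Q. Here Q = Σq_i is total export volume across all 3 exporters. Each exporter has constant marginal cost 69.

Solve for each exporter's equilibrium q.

16

A representative exporter's profit is π_i = q_i(261 − 3Q) − 69q_i, with Q = q_i + Σ_{j≠i} q_j.
First-order condition: 192 − 6q_i − 3Σ_{j≠i} q_j = 0.
In a symmetric equilibrium every exporter chooses the same q, so Σ_{j≠i} q_j = 2q. The condition becomes 192 − 12q = 0, giving q = 192/12 = 16.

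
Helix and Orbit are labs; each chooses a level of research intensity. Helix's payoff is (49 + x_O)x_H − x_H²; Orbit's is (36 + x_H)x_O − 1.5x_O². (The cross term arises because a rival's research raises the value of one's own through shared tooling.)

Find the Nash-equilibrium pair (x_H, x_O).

Expanding Helix's payoff: 49x_H + x_Ox_H − x_H².
∂π/∂x_H = 49 + x_O − 2x_H = 0, so x_H = 24.5 + 0.5x_O.
Likewise for Orbit: x_O = 12 + (1/3)x_H.
Solving the two reaction functions simultaneously: (1 − (0.5)(1/3))x_H = 24.5 + 0.5·12, so (5/6)x_H = 30.5 and x_H = 36.6.
Then x_O = 12 + (1/3)·36.6 = 24.2.

36.6, 24.2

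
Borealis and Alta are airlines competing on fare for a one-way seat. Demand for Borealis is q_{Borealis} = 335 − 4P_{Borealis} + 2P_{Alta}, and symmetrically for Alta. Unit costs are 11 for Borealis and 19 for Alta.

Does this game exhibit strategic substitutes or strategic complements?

strategic complements

Borealis's profit: π = (P_{Borealis} − 11)(335 − 4P_{Borealis} + 2P_{Alta}).
∂π/∂P_{Borealis} = 379 − 8P_{Borealis} + 2P_{Alta} = 0 ⇒ P_{Borealis} = 47.375 + 0.25P_{Alta}.
The best-response slope dP_{Borealis}/dP_{Alta} = 0.25 > 0: the reaction function is upward-sloping, so the choices are strategic complements.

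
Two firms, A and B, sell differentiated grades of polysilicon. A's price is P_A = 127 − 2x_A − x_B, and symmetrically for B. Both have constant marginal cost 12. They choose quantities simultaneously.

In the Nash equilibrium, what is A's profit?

Firm A's profit: π = x_A(127 − 2x_A − x_B) − 12x_A.
∂π/∂x_A = 115 − 4x_A − x_B = 0 ⇒ x_A = 28.75 − 0.25x_B.
The game is symmetric, so in equilibrium x_B = x_A: the reaction function gives 1.25x_A = 28.75, hence x_A = 23.
P_A = 127 − 2·23 − 23 = 58.
Profit = (58 − 12)·23 = 1058.

1058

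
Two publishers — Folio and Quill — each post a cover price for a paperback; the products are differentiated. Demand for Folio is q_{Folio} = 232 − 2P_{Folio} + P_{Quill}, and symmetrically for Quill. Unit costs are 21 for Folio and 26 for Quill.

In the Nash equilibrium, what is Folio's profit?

Folio's profit: π = (P_{Folio} − 21)(232 − 2P_{Folio} + P_{Quill}).
∂π/∂P_{Folio} = 274 − 4P_{Folio} + P_{Quill} = 0 ⇒ P_{Folio} = 68.5 + 0.25P_{Quill}.
Similarly P_{Quill} = 71 + 0.25P_{Folio}.
Solving the two reaction functions simultaneously: (1 − (0.25)(0.25))P_{Folio} = 68.5 + 0.25·71, so 0.9375P_{Folio} = 86.25 and P_{Folio} = 92.
Then P_{Quill} = 71 + 0.25·92 = 94.
q_{Folio} = 232 − 2·92 + 94 = 142.
Profit = (92 − 21)·142 = 10082.

10082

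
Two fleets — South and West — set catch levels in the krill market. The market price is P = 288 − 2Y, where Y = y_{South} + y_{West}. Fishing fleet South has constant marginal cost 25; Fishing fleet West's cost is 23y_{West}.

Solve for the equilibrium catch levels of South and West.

Fishing fleet South's profit: π = y_{South}(288 − 2(y_{South} + y_{West})) − 25y_{South}.
∂π/∂y_{South} = 263 − 4y_{South} − 2y_{West} = 0, so y_{South} = 65.75 − 0.5y_{West}.
By the same steps for West: y_{West} = 66.25 − 0.5y_{South}.
Plugging y_{West} into South's best response: y_{South} = 65.75 − 0.5(66.25 − 0.5y_{South}) ⇒ 0.75y_{South} = 32.625, so y_{South} = 43.5.
Then y_{West} = 66.25 − 0.5·43.5 = 44.5.

43.5, 44.5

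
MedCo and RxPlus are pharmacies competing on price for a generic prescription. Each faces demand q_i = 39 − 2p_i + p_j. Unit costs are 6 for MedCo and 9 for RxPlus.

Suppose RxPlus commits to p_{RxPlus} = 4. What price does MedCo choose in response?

MedCo's profit: π = (p_{MedCo} − 6)(39 − 2p_{MedCo} + p_{RxPlus}).
∂π/∂p_{MedCo} = 51 − 4p_{MedCo} + p_{RxPlus} = 0 ⇒ p_{MedCo} = 12.75 + 0.25p_{RxPlus}.
At p_{RxPlus} = 4: p_{MedCo} = 12.75 + 0.25·4 = 13.75.

13.75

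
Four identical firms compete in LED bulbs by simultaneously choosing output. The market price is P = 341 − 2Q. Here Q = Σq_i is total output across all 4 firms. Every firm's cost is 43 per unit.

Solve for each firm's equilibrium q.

29.8

A representative firm's profit is π_i = q_i(341 − 2Q) − 43q_i, with Q = q_i + Σ_{j≠i} q_j.
First-order condition: 298 − 4q_i − 2Σ_{j≠i} q_j = 0.
In a symmetric equilibrium every firm chooses the same q, so Σ_{j≠i} q_j = 3q. The condition becomes 298 − 10q = 0, giving q = 298/10 = 29.8.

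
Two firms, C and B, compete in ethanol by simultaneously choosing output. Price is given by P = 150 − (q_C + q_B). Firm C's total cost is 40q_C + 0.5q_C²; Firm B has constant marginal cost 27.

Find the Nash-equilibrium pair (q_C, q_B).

Firm C's profit: π = q_C(150 − (q_C + q_B)) − 40q_C − 0.5q_C².
∂π/∂q_C = 110 − 3q_C − q_B = 0, so q_C = 110/3 − (1/3)q_B.
For B: ∂π/∂q_B = 123 − 2q_B − q_C = 0 ⇒ q_B = 61.5 − 0.5q_C.
Plugging q_B into C's best response: q_C = 110/3 − (1/3)(61.5 − 0.5q_C) ⇒ (5/6)q_C = 97/6, so q_C = 19.4.
Then q_B = 61.5 − 0.5·19.4 = 51.8.

19.4, 51.8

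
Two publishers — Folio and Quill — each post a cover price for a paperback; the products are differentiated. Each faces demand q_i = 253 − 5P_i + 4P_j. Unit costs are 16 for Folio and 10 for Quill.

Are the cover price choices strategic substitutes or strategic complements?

strategic complements

Folio's profit: π = (P_{Folio} − 16)(253 − 5P_{Folio} + 4P_{Quill}).
∂π/∂P_{Folio} = 333 − 10P_{Folio} + 4P_{Quill} = 0 ⇒ P_{Folio} = 33.3 + 0.4P_{Quill}.
The best-response slope dP_{Folio}/dP_{Quill} = 0.4 > 0: the reaction function is upward-sloping, so the choices are strategic complements.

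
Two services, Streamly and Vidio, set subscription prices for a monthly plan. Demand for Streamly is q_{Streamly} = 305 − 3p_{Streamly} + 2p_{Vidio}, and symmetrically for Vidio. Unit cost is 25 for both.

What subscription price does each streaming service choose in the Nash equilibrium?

95

Streamly's profit: π = (p_{Streamly} − 25)(305 − 3p_{Streamly} + 2p_{Vidio}).
∂π/∂p_{Streamly} = 380 − 6p_{Streamly} + 2p_{Vidio} = 0 ⇒ p_{Streamly} = 190/3 + (1/3)p_{Vidio}.
By symmetry p_{Vidio} = p_{Streamly}; substituting into the reaction function, (2/3)p_{Streamly} = 190/3 and p_{Streamly} = 95.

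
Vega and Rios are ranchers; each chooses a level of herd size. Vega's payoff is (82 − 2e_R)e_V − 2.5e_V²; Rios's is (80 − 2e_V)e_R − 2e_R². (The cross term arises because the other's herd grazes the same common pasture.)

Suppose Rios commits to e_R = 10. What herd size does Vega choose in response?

Expanding Vega's payoff: 82e_V − 2e_Re_V − 2.5e_V².
∂π/∂e_V = 82 − 2e_R − 5e_V = 0, so e_V = 16.4 − 0.4e_R.
At e_R = 10: e_V = 16.4 − 0.4·10 = 12.4.

12.4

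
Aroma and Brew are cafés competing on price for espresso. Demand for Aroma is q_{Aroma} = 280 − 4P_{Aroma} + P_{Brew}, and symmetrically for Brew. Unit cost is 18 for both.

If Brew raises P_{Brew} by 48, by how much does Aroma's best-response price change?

Aroma's profit: π = (P_{Aroma} − 18)(280 − 4P_{Aroma} + P_{Brew}).
∂π/∂P_{Aroma} = 352 − 8P_{Aroma} + P_{Brew} = 0 ⇒ P_{Aroma} = 44 + 0.125P_{Brew}.
The reaction-function slope is 0.125, so a 48-unit rise in P_{Brew} moves P_{Aroma} by 0.125 × 48 = 6. Aroma's best response rises — the actions are strategic complements.

6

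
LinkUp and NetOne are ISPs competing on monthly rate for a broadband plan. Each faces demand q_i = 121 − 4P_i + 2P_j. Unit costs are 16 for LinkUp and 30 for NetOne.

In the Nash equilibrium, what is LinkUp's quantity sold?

66.8

LinkUp's profit: π = (P_{LinkUp} − 16)(121 − 4P_{LinkUp} + 2P_{NetOne}).
∂π/∂P_{LinkUp} = 185 − 8P_{LinkUp} + 2P_{NetOne} = 0 ⇒ P_{LinkUp} = 23.125 + 0.25P_{NetOne}.
Similarly P_{NetOne} = 30.125 + 0.25P_{LinkUp}.
Plugging P_{NetOne} into LinkUp's best response: P_{LinkUp} = 23.125 + 0.25(30.125 + 0.25P_{LinkUp}) ⇒ 0.9375P_{LinkUp} = 981/32, so P_{LinkUp} = 32.7.
Then P_{NetOne} = 30.125 + 0.25·32.7 = 38.3.
q_{LinkUp} = 121 − 4·32.7 + 2·38.3 = 66.8.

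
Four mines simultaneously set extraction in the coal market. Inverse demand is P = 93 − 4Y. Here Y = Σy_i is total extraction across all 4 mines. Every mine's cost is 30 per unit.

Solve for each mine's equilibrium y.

A representative mine's profit is π_i = y_i(93 − 4Y) − 30y_i, with Y = y_i + Σ_{j≠i} y_j.
First-order condition: 63 − 8y_i − 4Σ_{j≠i} y_j = 0.
In a symmetric equilibrium every mine chooses the same y, so Σ_{j≠i} y_j = 3y. The condition becomes 63 − 20y = 0, giving y = 63/20 = 3.15.

3.15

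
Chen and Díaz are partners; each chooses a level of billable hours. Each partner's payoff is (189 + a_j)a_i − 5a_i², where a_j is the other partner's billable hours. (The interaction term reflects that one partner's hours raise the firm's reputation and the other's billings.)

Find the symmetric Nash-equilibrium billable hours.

21

Chen's payoff is (189 + a_D)a_C − 5a_C².
∂π/∂a_C = 189 + a_D − 10a_C = 0, so a_C = 18.9 + 0.1a_D.
The game is symmetric, so in equilibrium a_D = a_C: the reaction function gives 0.9a_C = 18.9, hence a_C = 21.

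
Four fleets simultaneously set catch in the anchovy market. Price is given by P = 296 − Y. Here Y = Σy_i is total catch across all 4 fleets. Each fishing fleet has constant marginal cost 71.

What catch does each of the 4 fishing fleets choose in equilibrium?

A representative fishing fleet's profit is π_i = y_i(296 − Y) − 71y_i, with Y = y_i + Σ_{j≠i} y_j.
First-order condition: 225 − 2y_i − Σ_{j≠i} y_j = 0.
Imposing symmetry (y_j = y for all j) turns Σ_{j≠i} y_j into 3y, so 225 = 5y and y = 45.

45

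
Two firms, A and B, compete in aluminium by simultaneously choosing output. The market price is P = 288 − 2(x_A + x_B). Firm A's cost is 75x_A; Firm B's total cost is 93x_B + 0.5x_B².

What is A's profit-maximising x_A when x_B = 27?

Firm A's profit: π = x_A(288 − 2(x_A + x_B)) − 75x_A.
∂π/∂x_A = 213 − 4x_A − 2x_B = 0, so x_A = 53.25 − 0.5x_B.
At x_B = 27: x_A = 53.25 − 0.5·27 = 39.75.

39.75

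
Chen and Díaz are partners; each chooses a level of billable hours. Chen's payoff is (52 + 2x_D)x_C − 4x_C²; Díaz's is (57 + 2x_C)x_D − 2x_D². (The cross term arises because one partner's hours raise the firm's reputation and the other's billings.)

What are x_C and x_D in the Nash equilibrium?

Expanding Chen's payoff: 52x_C + 2x_Dx_C − 4x_C².
∂π/∂x_C = 52 + 2x_D − 8x_C = 0, so x_C = 6.5 + 0.25x_D.
Likewise for Díaz: x_D = 14.25 + 0.5x_C.
Plugging x_D into Chen's best response: x_C = 6.5 + 0.25(14.25 + 0.5x_C) ⇒ 0.875x_C = 10.0625, so x_C = 11.5.
Then x_D = 14.25 + 0.5·11.5 = 20.

11.5, 20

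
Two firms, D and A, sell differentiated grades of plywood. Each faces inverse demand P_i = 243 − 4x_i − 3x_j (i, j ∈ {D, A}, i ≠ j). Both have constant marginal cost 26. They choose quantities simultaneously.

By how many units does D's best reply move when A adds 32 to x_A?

-12

Firm D's profit: π = x_D(243 − 4x_D − 3x_A) − 26x_D.
∂π/∂x_D = 217 − 8x_D − 3x_A = 0 ⇒ x_D = 27.125 − 0.375x_A.
The reaction-function slope is −0.375, so a 32-unit rise in x_A moves x_D by −0.375 × 32 = −12. D's best response falls — the actions are strategic substitutes.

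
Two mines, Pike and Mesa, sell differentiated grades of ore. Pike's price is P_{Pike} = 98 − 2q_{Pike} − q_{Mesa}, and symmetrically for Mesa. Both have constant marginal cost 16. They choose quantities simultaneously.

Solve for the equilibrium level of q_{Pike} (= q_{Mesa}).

16.4

Mine Pike's profit: π = q_{Pike}(98 − 2q_{Pike} − q_{Mesa}) − 16q_{Pike}.
∂π/∂q_{Pike} = 82 − 4q_{Pike} − q_{Mesa} = 0 ⇒ q_{Pike} = 20.5 − 0.25q_{Mesa}.
The game is symmetric, so in equilibrium q_{Mesa} = q_{Pike}: the reaction function gives 1.25q_{Pike} = 20.5, hence q_{Pike} = 16.4.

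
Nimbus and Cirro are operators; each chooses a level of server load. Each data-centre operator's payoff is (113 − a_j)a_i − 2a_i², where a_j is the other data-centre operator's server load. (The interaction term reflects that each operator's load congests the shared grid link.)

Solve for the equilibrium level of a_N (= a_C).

Nimbus's payoff is (113 − a_C)a_N − 2a_N².
∂π/∂a_N = 113 − a_C − 4a_N = 0, so a_N = 28.25 − 0.25a_C.
Setting a_N = a_C in the reaction function: a_N = 28.25 − 0.25a_N, so a_N = 28.25 / 1.25 = 22.6.

22.6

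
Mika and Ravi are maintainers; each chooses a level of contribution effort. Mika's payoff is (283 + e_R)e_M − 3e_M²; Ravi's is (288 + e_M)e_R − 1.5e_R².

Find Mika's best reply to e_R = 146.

71.5

Expanding Mika's payoff: 283e_M + e_Re_M − 3e_M².
∂π/∂e_M = 283 + e_R − 6e_M = 0, so e_M = 283/6 + (1/6)e_R.
At e_R = 146: e_M = 283/6 + (1/6)·146 = 71.5.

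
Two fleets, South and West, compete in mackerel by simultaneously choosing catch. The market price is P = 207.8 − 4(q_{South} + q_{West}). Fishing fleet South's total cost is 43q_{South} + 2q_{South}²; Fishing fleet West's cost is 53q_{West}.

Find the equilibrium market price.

Fishing fleet South's profit: π = q_{South}(207.8 − 4(q_{South} + q_{West})) − 43q_{South} − 2q_{South}².
∂π/∂q_{South} = 164.8 − 12q_{South} − 4q_{West} = 0, so q_{South} = 206/15 − (1/3)q_{West}.
For West: ∂π/∂q_{West} = 154.8 − 8q_{West} − 4q_{South} = 0 ⇒ q_{West} = 19.35 − 0.5q_{South}.
Plugging q_{West} into South's best response: q_{South} = 206/15 − (1/3)(19.35 − 0.5q_{South}) ⇒ (5/6)q_{South} = 437/60, so q_{South} = 8.74.
Then q_{West} = 19.35 − 0.5·8.74 = 14.98.
Equilibrium price: P = 207.8 − 4·23.72 = 112.92.

112.92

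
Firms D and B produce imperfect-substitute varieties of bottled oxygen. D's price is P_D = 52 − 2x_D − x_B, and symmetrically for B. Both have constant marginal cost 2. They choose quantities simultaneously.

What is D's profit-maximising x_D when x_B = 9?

10.25

Firm D's profit: π = x_D(52 − 2x_D − x_B) − 2x_D.
∂π/∂x_D = 50 − 4x_D − x_B = 0 ⇒ x_D = 12.5 − 0.25x_B.
At x_B = 9: x_D = 12.5 − 0.25·9 = 10.25.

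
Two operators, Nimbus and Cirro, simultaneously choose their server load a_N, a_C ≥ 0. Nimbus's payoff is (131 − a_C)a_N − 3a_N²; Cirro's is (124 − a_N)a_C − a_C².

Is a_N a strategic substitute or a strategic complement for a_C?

Expanding Nimbus's payoff: 131a_N − a_Ca_N − 3a_N².
∂π/∂a_N = 131 − a_C − 6a_N = 0, so a_N = 131/6 − (1/6)a_C.
The best-response slope da_N/da_C = −1/6 < 0: the reaction function is downward-sloping, so the choices are strategic substitutes.

strategic substitutes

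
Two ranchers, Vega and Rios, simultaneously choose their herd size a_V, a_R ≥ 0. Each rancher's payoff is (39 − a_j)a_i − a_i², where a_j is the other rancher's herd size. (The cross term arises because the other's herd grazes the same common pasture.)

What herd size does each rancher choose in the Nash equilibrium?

13

Vega's payoff is (39 − a_R)a_V − a_V².
∂π/∂a_V = 39 − a_R − 2a_V = 0, so a_V = 19.5 − 0.5a_R.
The game is symmetric, so in equilibrium a_R = a_V: the reaction function gives 1.5a_V = 19.5, hence a_V = 13.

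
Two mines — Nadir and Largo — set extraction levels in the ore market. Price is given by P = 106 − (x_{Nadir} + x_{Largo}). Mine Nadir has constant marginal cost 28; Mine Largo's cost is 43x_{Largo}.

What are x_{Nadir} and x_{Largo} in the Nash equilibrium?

31, 16

Mine Nadir's profit: π = x_{Nadir}(106 − (x_{Nadir} + x_{Largo})) − 28x_{Nadir}.
∂π/∂x_{Nadir} = 78 − 2x_{Nadir} − x_{Largo} = 0, so x_{Nadir} = 39 − 0.5x_{Largo}.
By the same steps for Largo: x_{Largo} = 31.5 − 0.5x_{Nadir}.
Substituting the second reaction function into the first: x_{Nadir} = 39 − 0.5(31.5 − 0.5x_{Nadir}), which gives 0.75x_{Nadir} = 23.25 ⇒ x_{Nadir} = 31.
Then x_{Largo} = 31.5 − 0.5·31 = 16.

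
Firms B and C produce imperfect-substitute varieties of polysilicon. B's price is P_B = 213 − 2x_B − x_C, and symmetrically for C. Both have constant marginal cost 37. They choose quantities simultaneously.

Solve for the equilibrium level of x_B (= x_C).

35.2

Firm B's profit: π = x_B(213 − 2x_B − x_C) − 37x_B.
∂π/∂x_B = 176 − 4x_B − x_C = 0 ⇒ x_B = 44 − 0.25x_C.
Setting x_B = x_C in the reaction function: x_B = 44 − 0.25x_B, so x_B = 44 / 1.25 = 35.2.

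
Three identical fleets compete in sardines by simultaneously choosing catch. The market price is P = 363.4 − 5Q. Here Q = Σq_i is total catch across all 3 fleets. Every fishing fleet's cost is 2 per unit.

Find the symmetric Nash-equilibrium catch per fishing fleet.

A representative fishing fleet's profit is π_i = q_i(363.4 − 5Q) − 2q_i, with Q = q_i + Σ_{j≠i} q_j.
First-order condition: 361.4 − 10q_i − 5Σ_{j≠i} q_j = 0.
With identical fishing fleets, set every q_j = q: then 361.4 − 10q − 10q = 0, i.e. q = 361.4/20 = 18.07.

18.07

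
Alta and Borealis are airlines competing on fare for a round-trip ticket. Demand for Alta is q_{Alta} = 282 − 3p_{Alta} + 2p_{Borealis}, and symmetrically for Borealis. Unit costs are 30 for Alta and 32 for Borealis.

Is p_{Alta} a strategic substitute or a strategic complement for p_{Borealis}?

strategic complements

Alta's profit: π = (p_{Alta} − 30)(282 − 3p_{Alta} + 2p_{Borealis}).
∂π/∂p_{Alta} = 372 − 6p_{Alta} + 2p_{Borealis} = 0 ⇒ p_{Alta} = 62 + (1/3)p_{Borealis}.
The best-response slope dp_{Alta}/dp_{Borealis} = 1/3 > 0: the reaction function is upward-sloping, so the choices are strategic complements.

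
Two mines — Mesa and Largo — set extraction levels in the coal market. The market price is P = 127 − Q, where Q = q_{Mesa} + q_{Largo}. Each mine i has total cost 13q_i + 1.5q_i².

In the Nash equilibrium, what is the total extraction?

38

Mine Mesa's profit: π = q_{Mesa}(127 − (q_{Mesa} + q_{Largo})) − 13q_{Mesa} − 1.5q_{Mesa}².
∂π/∂q_{Mesa} = 114 − 5q_{Mesa} − q_{Largo} = 0, so q_{Mesa} = 22.8 − 0.2q_{Largo}.
The game is symmetric, so in equilibrium q_{Largo} = q_{Mesa}: the reaction function gives 1.2q_{Mesa} = 22.8, hence q_{Mesa} = 19.
Total extraction: 19 + 19 = 38.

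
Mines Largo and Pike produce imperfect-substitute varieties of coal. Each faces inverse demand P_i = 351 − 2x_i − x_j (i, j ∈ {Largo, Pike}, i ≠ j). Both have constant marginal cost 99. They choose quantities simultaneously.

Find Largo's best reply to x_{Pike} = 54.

Mine Largo's profit: π = x_{Largo}(351 − 2x_{Largo} − x_{Pike}) − 99x_{Largo}.
∂π/∂x_{Largo} = 252 − 4x_{Largo} − x_{Pike} = 0 ⇒ x_{Largo} = 63 − 0.25x_{Pike}.
At x_{Pike} = 54: x_{Largo} = 63 − 0.25·54 = 49.5.

49.5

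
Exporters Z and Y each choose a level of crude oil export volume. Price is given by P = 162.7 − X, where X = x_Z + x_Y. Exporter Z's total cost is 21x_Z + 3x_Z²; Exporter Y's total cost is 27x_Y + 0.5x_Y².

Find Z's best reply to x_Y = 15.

15.8375

Exporter Z's profit: π = x_Z(162.7 − (x_Z + x_Y)) − 21x_Z − 3x_Z².
∂π/∂x_Z = 141.7 − 8x_Z − x_Y = 0, so x_Z = 17.7125 − 0.125x_Y.
At x_Y = 15: x_Z = 17.7125 − 0.125·15 = 15.8375.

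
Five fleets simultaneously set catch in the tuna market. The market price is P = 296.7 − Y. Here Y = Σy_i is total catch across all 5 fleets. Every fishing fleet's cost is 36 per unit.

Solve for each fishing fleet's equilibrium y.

A representative fishing fleet's profit is π_i = y_i(296.7 − Y) − 36y_i, with Y = y_i + Σ_{j≠i} y_j.
First-order condition: 260.7 − 2y_i − Σ_{j≠i} y_j = 0.
Imposing symmetry (y_j = y for all j) turns Σ_{j≠i} y_j into 4y, so 260.7 = 6y and y = 43.45.

43.45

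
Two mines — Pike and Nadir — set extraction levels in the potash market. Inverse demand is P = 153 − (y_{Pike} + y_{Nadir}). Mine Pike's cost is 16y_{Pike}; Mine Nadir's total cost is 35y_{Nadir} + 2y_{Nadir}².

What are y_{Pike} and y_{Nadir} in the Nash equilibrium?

Mine Pike's profit: π = y_{Pike}(153 − (y_{Pike} + y_{Nadir})) − 16y_{Pike}.
∂π/∂y_{Pike} = 137 − 2y_{Pike} − y_{Nadir} = 0, so y_{Pike} = 68.5 − 0.5y_{Nadir}.
For Nadir: ∂π/∂y_{Nadir} = 118 − 6y_{Nadir} − y_{Pike} = 0 ⇒ y_{Nadir} = 59/3 − (1/6)y_{Pike}.
Substituting the second reaction function into the first: y_{Pike} = 68.5 − 0.5(59/3 − (1/6)y_{Pike}), which gives (11/12)y_{Pike} = 176/3 ⇒ y_{Pike} = 64.
Then y_{Nadir} = 59/3 − (1/6)·64 = 9.

64, 9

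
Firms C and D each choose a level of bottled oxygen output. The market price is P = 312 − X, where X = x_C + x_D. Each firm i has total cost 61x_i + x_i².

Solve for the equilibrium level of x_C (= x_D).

Firm C's profit: π = x_C(312 − (x_C + x_D)) − 61x_C − x_C².
∂π/∂x_C = 251 − 4x_C − x_D = 0, so x_C = 62.75 − 0.25x_D.
By symmetry x_D = x_C; substituting into the reaction function, 1.25x_C = 62.75 and x_C = 50.2.

50.2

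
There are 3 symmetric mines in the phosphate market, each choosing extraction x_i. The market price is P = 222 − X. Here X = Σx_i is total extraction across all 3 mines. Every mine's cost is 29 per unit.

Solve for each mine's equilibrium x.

48.25

A representative mine's profit is π_i = x_i(222 − X) − 29x_i, with X = x_i + Σ_{j≠i} x_j.
First-order condition: 193 − 2x_i − Σ_{j≠i} x_j = 0.
In a symmetric equilibrium every mine chooses the same x, so Σ_{j≠i} x_j = 2x. The condition becomes 193 − 4x = 0, giving x = 193/4 = 48.25.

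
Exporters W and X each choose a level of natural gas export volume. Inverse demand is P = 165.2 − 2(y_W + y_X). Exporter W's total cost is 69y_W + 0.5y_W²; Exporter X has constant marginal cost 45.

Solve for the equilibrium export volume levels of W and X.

9.025, 25.5375

Exporter W's profit: π = y_W(165.2 − 2(y_W + y_X)) − 69y_W − 0.5y_W².
∂π/∂y_W = 96.2 − 5y_W − 2y_X = 0, so y_W = 19.24 − 0.4y_X.
For X: ∂π/∂y_X = 120.2 − 4y_X − 2y_W = 0 ⇒ y_X = 30.05 − 0.5y_W.
Substituting the second reaction function into the first: y_W = 19.24 − 0.4(30.05 − 0.5y_W), which gives 0.8y_W = 7.22 ⇒ y_W = 9.025.
Then y_X = 30.05 − 0.5·9.025 = 25.5375.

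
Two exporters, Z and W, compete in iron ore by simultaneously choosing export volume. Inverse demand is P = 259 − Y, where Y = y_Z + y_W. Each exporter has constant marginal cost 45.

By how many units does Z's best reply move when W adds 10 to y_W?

Exporter Z's profit: π = y_Z(259 − (y_Z + y_W)) − 45y_Z.
∂π/∂y_Z = 214 − 2y_Z − y_W = 0, so y_Z = 107 − 0.5y_W.
The reaction-function slope is −0.5, so a 10-unit rise in y_W moves y_Z by −0.5 × 10 = −5. Z's best response falls — the actions are strategic substitutes.

-5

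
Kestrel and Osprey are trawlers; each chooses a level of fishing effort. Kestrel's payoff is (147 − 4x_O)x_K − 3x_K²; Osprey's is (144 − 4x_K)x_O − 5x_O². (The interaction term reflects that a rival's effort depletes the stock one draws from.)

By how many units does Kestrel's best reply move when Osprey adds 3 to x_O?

-2

Expanding Kestrel's payoff: 147x_K − 4x_Ox_K − 3x_K².
∂π/∂x_K = 147 − 4x_O − 6x_K = 0, so x_K = 24.5 − (2/3)x_O.
The reaction-function slope is −2/3, so a 3-unit rise in x_O moves x_K by −2/3 × 3 = −2. Kestrel's best response falls — the actions are strategic substitutes.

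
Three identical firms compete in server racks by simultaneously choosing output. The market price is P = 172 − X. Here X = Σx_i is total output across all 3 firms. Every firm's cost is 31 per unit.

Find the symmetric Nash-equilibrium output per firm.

A representative firm's profit is π_i = x_i(172 − X) − 31x_i, with X = x_i + Σ_{j≠i} x_j.
First-order condition: 141 − 2x_i − Σ_{j≠i} x_j = 0.
In a symmetric equilibrium every firm chooses the same x, so Σ_{j≠i} x_j = 2x. The condition becomes 141 − 4x = 0, giving x = 141/4 = 35.25.

35.25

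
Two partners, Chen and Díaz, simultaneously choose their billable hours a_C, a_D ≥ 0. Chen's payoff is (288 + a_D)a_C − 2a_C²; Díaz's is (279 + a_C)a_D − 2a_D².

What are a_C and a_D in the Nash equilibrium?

Expanding Chen's payoff: 288a_C + a_Da_C − 2a_C².
∂π/∂a_C = 288 + a_D − 4a_C = 0, so a_C = 72 + 0.25a_D.
Likewise for Díaz: a_D = 69.75 + 0.25a_C.
Solving the two reaction functions simultaneously: (1 − (0.25)(0.25))a_C = 72 + 0.25·69.75, so 0.9375a_C = 89.4375 and a_C = 95.4.
Then a_D = 69.75 + 0.25·95.4 = 93.6.

95.4, 93.6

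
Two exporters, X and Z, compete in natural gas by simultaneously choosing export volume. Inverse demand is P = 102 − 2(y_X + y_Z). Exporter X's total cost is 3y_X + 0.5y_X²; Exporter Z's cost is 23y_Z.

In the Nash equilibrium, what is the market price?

47.625

Exporter X's profit: π = y_X(102 − 2(y_X + y_Z)) − 3y_X − 0.5y_X².
∂π/∂y_X = 99 − 5y_X − 2y_Z = 0, so y_X = 19.8 − 0.4y_Z.
For Z: ∂π/∂y_Z = 79 − 4y_Z − 2y_X = 0 ⇒ y_Z = 19.75 − 0.5y_X.
Plugging y_Z into X's best response: y_X = 19.8 − 0.4(19.75 − 0.5y_X) ⇒ 0.8y_X = 11.9, so y_X = 14.875.
Then y_Z = 19.75 − 0.5·14.875 = 12.3125.
Equilibrium price: P = 102 − 2·27.1875 = 47.625.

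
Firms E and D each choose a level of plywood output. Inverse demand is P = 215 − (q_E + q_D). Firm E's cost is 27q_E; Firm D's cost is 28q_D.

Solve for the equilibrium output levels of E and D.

Firm E's profit: π = q_E(215 − (q_E + q_D)) − 27q_E.
∂π/∂q_E = 188 − 2q_E − q_D = 0, so q_E = 94 − 0.5q_D.
By the same steps for D: q_D = 93.5 − 0.5q_E.
Substituting the second reaction function into the first: q_E = 94 − 0.5(93.5 − 0.5q_E), which gives 0.75q_E = 47.25 ⇒ q_E = 63.
Then q_D = 93.5 − 0.5·63 = 62.

63, 62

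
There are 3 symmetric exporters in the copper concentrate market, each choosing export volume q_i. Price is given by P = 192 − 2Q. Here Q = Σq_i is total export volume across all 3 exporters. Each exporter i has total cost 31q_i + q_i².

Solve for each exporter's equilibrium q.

A representative exporter's profit is π_i = q_i(192 − 2Q) − 31q_i − q_i², with Q = q_i + Σ_{j≠i} q_j.
First-order condition: 161 − 6q_i − 2Σ_{j≠i} q_j = 0.
In a symmetric equilibrium every exporter chooses the same q, so Σ_{j≠i} q_j = 2q. The condition becomes 161 − 10q = 0, giving q = 161/10 = 16.1.

16.1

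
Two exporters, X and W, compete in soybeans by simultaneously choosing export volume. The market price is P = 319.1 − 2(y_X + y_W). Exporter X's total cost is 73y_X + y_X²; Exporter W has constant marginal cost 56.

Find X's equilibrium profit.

1574.6043

Exporter X's profit: π = y_X(319.1 − 2(y_X + y_W)) − 73y_X − y_X².
∂π/∂y_X = 246.1 − 6y_X − 2y_W = 0, so y_X = 2461/60 − (1/3)y_W.
For W: ∂π/∂y_W = 263.1 − 4y_W − 2y_X = 0 ⇒ y_W = 65.775 − 0.5y_X.
Plugging y_W into X's best response: y_X = 2461/60 − (1/3)(65.775 − 0.5y_X) ⇒ (5/6)y_X = 2291/120, so y_X = 22.91.
Then y_W = 65.775 − 0.5·22.91 = 54.32.
Price P = 319.1 − 2·77.23 = 164.64.
X's profit: (164.64 − 73)·22.91 − (22.91)² = 1574.6043.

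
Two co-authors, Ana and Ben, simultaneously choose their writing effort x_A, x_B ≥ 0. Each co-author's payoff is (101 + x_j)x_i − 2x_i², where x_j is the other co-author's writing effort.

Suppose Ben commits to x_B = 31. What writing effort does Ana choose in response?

Ana's payoff is (101 + x_B)x_A − 2x_A².
∂π/∂x_A = 101 + x_B − 4x_A = 0, so x_A = 25.25 + 0.25x_B.
At x_B = 31: x_A = 25.25 + 0.25·31 = 33.

33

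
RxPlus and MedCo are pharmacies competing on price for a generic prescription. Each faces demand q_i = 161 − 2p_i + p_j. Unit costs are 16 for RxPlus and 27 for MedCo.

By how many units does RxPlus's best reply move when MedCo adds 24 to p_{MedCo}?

RxPlus's profit: π = (p_{RxPlus} − 16)(161 − 2p_{RxPlus} + p_{MedCo}).
∂π/∂p_{RxPlus} = 193 − 4p_{RxPlus} + p_{MedCo} = 0 ⇒ p_{RxPlus} = 48.25 + 0.25p_{MedCo}.
The reaction-function slope is 0.25, so a 24-unit rise in p_{MedCo} moves p_{RxPlus} by 0.25 × 24 = 6. RxPlus's best response rises — the actions are strategic complements.

6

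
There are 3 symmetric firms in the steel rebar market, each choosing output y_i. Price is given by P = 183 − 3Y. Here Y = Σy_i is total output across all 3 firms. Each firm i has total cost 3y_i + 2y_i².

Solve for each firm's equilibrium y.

A representative firm's profit is π_i = y_i(183 − 3Y) − 3y_i − 2y_i², with Y = y_i + Σ_{j≠i} y_j.
First-order condition: 180 − 10y_i − 3Σ_{j≠i} y_j = 0.
In a symmetric equilibrium every firm chooses the same y, so Σ_{j≠i} y_j = 2y. The condition becomes 180 − 16y = 0, giving y = 180/16 = 11.25.

11.25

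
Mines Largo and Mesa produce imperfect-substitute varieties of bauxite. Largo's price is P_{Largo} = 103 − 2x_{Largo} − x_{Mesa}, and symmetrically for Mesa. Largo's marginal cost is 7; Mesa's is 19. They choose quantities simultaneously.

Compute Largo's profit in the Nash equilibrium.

Mine Largo's profit: π = x_{Largo}(103 − 2x_{Largo} − x_{Mesa}) − 7x_{Largo}.
∂π/∂x_{Largo} = 96 − 4x_{Largo} − x_{Mesa} = 0 ⇒ x_{Largo} = 24 − 0.25x_{Mesa}.
Similarly x_{Mesa} = 21 − 0.25x_{Largo}.
Plugging x_{Mesa} into Largo's best response: x_{Largo} = 24 − 0.25(21 − 0.25x_{Largo}) ⇒ 0.9375x_{Largo} = 18.75, so x_{Largo} = 20.
Then x_{Mesa} = 21 − 0.25·20 = 16.
P_{Largo} = 103 − 2·20 − 16 = 47.
Profit = (47 − 7)·20 = 800.

800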